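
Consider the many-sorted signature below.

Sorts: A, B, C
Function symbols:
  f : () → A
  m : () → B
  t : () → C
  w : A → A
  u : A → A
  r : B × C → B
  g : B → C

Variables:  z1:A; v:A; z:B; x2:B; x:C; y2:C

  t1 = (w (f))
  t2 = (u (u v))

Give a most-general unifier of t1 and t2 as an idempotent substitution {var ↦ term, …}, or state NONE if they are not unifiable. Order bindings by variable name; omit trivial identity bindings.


NONE (not unifiable)

head clash or occurs-check failure — not unifiable


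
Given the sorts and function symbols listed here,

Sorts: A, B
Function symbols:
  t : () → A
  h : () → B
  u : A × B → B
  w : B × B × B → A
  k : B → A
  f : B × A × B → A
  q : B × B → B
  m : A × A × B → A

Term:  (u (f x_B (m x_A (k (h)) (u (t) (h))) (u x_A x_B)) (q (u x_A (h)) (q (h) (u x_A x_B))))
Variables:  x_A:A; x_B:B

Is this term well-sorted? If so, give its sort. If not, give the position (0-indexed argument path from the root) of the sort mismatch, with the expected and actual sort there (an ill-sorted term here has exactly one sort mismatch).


well-sorted; sort = B

    x_B : B
      x_A : A
        (h) : B
      (k (h)) : A
        (t) : A
        (h) : B
      (u (t) (h)) : B
    (m x_A (k (h)) (u (t) (h))) : A
      x_A : A
      x_B : B
    (u x_A x_B) : B
  (f x_B (m x_A (k (h)) (u (t) (h))) (u x_A x_B)) : A
      x_A : A
      (h) : B
    (u x_A (h)) : B
      (h) : B
        x_A : A
        x_B : B
      (u x_A x_B) : B
    (q (h) (u x_A x_B)) : B
  (q (u x_A (h)) (q (h) (u x_A x_B))) : B
(u (f x_B (m x_A (k (h)) (u (t) (h))) (u x_A x_B)) (q (u x_A (h)) (q (h) (u x_A x_B)))) : B


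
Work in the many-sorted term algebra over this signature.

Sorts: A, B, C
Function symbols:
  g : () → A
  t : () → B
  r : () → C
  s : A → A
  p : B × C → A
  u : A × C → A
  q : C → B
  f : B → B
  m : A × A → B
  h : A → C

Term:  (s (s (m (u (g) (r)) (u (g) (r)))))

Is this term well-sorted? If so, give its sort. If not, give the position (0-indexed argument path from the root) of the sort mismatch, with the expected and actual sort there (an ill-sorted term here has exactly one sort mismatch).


        (g) : A
        (r) : C
      (u (g) (r)) : A
        (g) : A
        (r) : C
      (u (g) (r)) : A
    (m (u (g) (r)) (u (g) (r))) : B
  (s (m (u (g) (r)) (u (g) (r)))) : ✗ arg 0 at [0, 0] has sort B, expected A

ill-sorted at position [0, 0]: expected A, got B


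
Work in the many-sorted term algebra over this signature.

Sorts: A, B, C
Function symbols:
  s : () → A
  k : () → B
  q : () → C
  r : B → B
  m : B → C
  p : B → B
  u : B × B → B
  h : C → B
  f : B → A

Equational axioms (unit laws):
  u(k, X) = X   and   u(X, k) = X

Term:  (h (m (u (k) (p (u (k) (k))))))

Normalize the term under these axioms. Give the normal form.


normal form = (h (m (p (k))))

1. (h (m (u (k) (p (u (k) (k))))))  →  (h (m (p (u (k) (k)))))
2. (h (m (p (u (k) (k)))))  →  (h (m (p (k))))


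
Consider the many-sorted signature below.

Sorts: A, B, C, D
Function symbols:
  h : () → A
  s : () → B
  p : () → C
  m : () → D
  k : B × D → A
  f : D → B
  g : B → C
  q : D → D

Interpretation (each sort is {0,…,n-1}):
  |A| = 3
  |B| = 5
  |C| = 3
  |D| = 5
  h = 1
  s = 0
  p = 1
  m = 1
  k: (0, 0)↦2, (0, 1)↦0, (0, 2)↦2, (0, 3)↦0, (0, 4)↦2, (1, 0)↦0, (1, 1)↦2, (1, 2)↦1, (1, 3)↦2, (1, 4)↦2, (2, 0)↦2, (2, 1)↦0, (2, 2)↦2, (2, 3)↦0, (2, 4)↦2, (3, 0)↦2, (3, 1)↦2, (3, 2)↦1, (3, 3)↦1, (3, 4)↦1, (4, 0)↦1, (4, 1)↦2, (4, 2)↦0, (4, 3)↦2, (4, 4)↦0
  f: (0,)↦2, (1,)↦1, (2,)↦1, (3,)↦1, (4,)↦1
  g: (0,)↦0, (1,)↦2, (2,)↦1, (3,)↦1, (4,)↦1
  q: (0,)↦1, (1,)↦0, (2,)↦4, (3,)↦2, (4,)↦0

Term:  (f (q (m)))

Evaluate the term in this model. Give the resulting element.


  m = 1
  (q (m)) = q(1,) = 0
  (f (q (m))) = f(0,) = 2

value = 2


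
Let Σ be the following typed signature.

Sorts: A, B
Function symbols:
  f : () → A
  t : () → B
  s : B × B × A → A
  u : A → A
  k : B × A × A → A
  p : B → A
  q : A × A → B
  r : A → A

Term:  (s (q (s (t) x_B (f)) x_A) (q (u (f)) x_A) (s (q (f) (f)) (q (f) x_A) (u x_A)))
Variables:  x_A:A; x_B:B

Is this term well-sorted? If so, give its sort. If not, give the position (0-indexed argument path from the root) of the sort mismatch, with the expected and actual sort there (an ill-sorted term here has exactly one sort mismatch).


well-sorted; sort = A

      (t) : B
      x_B : B
      (f) : A
    (s (t) x_B (f)) : A
    x_A : A
  (q (s (t) x_B (f)) x_A) : B
      (f) : A
    (u (f)) : A
    x_A : A
  (q (u (f)) x_A) : B
      (f) : A
      (f) : A
    (q (f) (f)) : B
      (f) : A
      x_A : A
    (q (f) x_A) : B
      x_A : A
    (u x_A) : A
  (s (q (f) (f)) (q (f) x_A) (u x_A)) : A
(s (q (s (t) x_B (f)) x_A) (q (u (f)) x_A) (s (q (f) (f)) (q (f) x_A) (u x_A))) : A


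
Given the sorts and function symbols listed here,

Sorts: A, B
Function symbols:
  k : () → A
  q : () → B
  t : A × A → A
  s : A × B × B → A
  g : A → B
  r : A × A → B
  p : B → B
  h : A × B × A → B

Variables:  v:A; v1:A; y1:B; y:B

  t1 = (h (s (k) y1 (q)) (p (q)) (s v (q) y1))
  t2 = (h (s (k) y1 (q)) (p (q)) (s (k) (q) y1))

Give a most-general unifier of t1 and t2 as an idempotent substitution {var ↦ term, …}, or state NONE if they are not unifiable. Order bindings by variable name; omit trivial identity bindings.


{v ↦ (k)}


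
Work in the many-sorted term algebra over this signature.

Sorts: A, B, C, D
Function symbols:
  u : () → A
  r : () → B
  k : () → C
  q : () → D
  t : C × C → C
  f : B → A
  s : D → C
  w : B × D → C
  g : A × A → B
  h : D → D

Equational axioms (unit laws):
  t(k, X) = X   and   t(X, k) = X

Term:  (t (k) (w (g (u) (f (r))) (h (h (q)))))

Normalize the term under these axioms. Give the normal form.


1. (t (k) (w (g (u) (f (r))) (h (h (q)))))  →  (w (g (u) (f (r))) (h (h (q))))

normal form = (w (g (u) (f (r))) (h (h (q))))


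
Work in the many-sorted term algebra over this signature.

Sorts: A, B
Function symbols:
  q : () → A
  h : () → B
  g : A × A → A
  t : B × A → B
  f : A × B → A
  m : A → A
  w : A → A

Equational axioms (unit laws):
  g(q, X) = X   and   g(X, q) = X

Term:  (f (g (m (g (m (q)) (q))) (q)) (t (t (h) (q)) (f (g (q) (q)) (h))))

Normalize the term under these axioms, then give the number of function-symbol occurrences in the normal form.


size = 11

1. (f (g (m (g (m (q)) (q))) (q)) (t (t (h) (q)) (f (g (q) (q)) (h))))  →  (f (m (g (m (q)) (q))) (t (t (h) (q)) (f (g (q) (q)) (h))))
2. (f (m (g (m (q)) (q))) (t (t (h) (q)) (f (g (q) (q)) (h))))  →  (f (m (m (q))) (t (t (h) (q)) (f (g (q) (q)) (h))))
3. (f (m (m (q))) (t (t (h) (q)) (f (g (q) (q)) (h))))  →  (f (m (m (q))) (t (t (h) (q)) (f (q) (h))))
normal form: (f (m (m (q))) (t (t (h) (q)) (f (q) (h))))


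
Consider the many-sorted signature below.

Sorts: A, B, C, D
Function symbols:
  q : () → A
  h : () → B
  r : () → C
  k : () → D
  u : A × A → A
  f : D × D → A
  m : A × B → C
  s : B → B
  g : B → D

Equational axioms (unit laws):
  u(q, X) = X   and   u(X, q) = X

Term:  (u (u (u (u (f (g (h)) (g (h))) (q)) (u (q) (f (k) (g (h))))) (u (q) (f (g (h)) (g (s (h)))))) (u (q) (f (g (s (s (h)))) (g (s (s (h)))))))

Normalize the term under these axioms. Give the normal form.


1. (u (u (u (u (f (g (h)) (g (h))) (q)) (u (q) (f (k) (g (h))))) (u (q) (f (g (h)) (g (s (h)))))) (u (q) (f (g (s (s (h)))) (g (s (s (h)))))))  →  (u (u (u (f (g (h)) (g (h))) (u (q) (f (k) (g (h))))) (u (q) (f (g (h)) (g (s (h)))))) (u (q) (f (g (s (s (h)))) (g (s (s (h)))))))
2. (u (u (u (f (g (h)) (g (h))) (u (q) (f (k) (g (h))))) (u (q) (f (g (h)) (g (s (h)))))) (u (q) (f (g (s (s (h)))) (g (s (s (h)))))))  →  (u (u (u (f (g (h)) (g (h))) (f (k) (g (h)))) (u (q) (f (g (h)) (g (s (h)))))) (u (q) (f (g (s (s (h)))) (g (s (s (h)))))))
3. (u (u (u (f (g (h)) (g (h))) (f (k) (g (h)))) (u (q) (f (g (h)) (g (s (h)))))) (u (q) (f (g (s (s (h)))) (g (s (s (h)))))))  →  (u (u (u (f (g (h)) (g (h))) (f (k) (g (h)))) (f (g (h)) (g (s (h))))) (u (q) (f (g (s (s (h)))) (g (s (s (h)))))))
4. (u (u (u (f (g (h)) (g (h))) (f (k) (g (h)))) (f (g (h)) (g (s (h))))) (u (q) (f (g (s (s (h)))) (g (s (s (h)))))))  →  (u (u (u (f (g (h)) (g (h))) (f (k) (g (h)))) (f (g (h)) (g (s (h))))) (f (g (s (s (h)))) (g (s (s (h))))))

normal form = (u (u (u (f (g (h)) (g (h))) (f (k) (g (h)))) (f (g (h)) (g (s (h))))) (f (g (s (s (h)))) (g (s (s (h))))))


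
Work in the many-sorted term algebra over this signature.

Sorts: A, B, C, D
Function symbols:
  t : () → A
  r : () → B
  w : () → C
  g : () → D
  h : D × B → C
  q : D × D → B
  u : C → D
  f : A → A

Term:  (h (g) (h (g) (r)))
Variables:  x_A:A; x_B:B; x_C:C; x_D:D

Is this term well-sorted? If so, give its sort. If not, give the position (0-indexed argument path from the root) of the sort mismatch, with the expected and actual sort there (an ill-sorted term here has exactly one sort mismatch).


ill-sorted at position [1]: expected B, got C

  (g) : D
    (g) : D
    (r) : B
  (h (g) (r)) : C
(h (g) (h (g) (r))) : ✗ arg 1 at [1] has sort C, expected B


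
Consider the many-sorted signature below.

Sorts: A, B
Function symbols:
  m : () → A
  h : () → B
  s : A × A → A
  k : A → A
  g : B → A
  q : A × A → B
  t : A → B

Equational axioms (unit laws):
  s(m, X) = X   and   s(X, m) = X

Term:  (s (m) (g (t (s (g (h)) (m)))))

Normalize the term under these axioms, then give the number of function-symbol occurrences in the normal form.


1. (s (m) (g (t (s (g (h)) (m)))))  →  (g (t (s (g (h)) (m))))
2. (g (t (s (g (h)) (m))))  →  (g (t (g (h))))
normal form: (g (t (g (h))))

size = 4


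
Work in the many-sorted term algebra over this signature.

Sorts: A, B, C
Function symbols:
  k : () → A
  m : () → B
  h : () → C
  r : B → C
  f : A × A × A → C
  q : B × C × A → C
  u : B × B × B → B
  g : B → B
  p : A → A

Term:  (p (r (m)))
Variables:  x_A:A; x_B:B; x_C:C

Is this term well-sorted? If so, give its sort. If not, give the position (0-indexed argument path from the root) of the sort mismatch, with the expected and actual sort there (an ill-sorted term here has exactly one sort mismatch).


    (m) : B
  (r (m)) : C
(p (r (m))) : ✗ arg 0 at [0] has sort C, expected A

ill-sorted at position [0]: expected A, got C


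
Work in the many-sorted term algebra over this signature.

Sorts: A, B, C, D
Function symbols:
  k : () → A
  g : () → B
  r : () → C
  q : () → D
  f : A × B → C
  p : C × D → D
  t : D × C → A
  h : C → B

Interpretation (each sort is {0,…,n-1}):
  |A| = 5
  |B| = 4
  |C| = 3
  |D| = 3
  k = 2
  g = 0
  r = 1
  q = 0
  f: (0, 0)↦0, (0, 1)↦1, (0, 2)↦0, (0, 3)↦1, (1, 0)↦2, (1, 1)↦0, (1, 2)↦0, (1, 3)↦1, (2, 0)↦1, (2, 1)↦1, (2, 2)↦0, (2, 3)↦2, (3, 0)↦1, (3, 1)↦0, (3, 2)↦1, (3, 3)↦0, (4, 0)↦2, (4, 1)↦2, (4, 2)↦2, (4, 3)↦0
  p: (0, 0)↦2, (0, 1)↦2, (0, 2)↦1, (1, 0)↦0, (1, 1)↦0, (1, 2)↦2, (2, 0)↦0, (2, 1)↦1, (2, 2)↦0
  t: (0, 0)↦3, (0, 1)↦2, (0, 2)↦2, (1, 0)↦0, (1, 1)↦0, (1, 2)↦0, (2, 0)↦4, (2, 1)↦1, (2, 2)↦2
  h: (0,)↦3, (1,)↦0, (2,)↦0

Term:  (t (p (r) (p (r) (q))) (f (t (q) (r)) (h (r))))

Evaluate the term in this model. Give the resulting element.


value = 2

  r = 1
  r = 1
  q = 0
  (p (r) (q)) = p(1, 0) = 0
  (p (r) (p (r) (q))) = p(1, 0) = 0
  q = 0
  r = 1
  (t (q) (r)) = t(0, 1) = 2
  r = 1
  (h (r)) = h(1,) = 0
  (f (t (q) (r)) (h (r))) = f(2, 0) = 1
  (t (p (r) (p (r) (q))) (f (t (q) (r)) (h (r)))) = t(0, 1) = 2


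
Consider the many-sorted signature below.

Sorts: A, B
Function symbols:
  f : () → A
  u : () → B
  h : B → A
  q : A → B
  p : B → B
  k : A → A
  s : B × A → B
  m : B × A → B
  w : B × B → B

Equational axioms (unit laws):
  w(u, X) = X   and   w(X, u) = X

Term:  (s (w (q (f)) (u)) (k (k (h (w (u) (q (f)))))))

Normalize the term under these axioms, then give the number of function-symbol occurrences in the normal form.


1. (s (w (q (f)) (u)) (k (k (h (w (u) (q (f)))))))  →  (s (q (f)) (k (k (h (w (u) (q (f)))))))
2. (s (q (f)) (k (k (h (w (u) (q (f)))))))  →  (s (q (f)) (k (k (h (q (f))))))
normal form: (s (q (f)) (k (k (h (q (f))))))

size = 8


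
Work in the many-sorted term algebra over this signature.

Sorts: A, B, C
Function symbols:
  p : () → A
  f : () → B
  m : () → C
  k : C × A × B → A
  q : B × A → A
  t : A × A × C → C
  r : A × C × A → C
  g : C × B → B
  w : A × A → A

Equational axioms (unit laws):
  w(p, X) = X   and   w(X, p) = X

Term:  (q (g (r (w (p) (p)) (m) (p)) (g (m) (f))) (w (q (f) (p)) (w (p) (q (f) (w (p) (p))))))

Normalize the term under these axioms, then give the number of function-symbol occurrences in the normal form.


size = 16

1. (q (g (r (w (p) (p)) (m) (p)) (g (m) (f))) (w (q (f) (p)) (w (p) (q (f) (w (p) (p))))))  →  (q (g (r (p) (m) (p)) (g (m) (f))) (w (q (f) (p)) (w (p) (q (f) (w (p) (p))))))
2. (q (g (r (p) (m) (p)) (g (m) (f))) (w (q (f) (p)) (w (p) (q (f) (w (p) (p))))))  →  (q (g (r (p) (m) (p)) (g (m) (f))) (w (q (f) (p)) (q (f) (w (p) (p)))))
3. (q (g (r (p) (m) (p)) (g (m) (f))) (w (q (f) (p)) (q (f) (w (p) (p)))))  →  (q (g (r (p) (m) (p)) (g (m) (f))) (w (q (f) (p)) (q (f) (p))))
normal form: (q (g (r (p) (m) (p)) (g (m) (f))) (w (q (f) (p)) (q (f) (p))))


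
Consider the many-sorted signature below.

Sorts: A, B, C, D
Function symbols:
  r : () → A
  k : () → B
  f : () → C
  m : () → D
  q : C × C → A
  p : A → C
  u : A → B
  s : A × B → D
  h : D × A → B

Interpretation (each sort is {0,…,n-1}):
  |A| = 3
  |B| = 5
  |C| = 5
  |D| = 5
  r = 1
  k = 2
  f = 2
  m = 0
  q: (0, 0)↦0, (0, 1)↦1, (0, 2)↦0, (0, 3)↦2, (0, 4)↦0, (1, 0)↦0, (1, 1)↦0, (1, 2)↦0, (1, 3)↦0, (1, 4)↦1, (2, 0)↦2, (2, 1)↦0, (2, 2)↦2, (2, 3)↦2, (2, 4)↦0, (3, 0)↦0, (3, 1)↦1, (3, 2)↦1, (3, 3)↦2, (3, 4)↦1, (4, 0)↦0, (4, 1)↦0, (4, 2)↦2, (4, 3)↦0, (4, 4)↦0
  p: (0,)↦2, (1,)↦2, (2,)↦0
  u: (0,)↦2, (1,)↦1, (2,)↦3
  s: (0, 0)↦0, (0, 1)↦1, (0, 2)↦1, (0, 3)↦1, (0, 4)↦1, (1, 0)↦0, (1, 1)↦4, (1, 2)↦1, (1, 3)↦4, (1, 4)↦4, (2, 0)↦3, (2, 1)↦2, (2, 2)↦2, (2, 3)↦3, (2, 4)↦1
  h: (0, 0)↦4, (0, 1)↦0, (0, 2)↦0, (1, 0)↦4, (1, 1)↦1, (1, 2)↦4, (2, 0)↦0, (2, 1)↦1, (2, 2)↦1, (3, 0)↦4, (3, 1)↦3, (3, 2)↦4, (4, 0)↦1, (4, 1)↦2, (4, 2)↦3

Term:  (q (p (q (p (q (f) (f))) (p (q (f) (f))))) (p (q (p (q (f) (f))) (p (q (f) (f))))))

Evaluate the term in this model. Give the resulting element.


  f = 2
  f = 2
  (q (f) (f)) = q(2, 2) = 2
  (p (q (f) (f))) = p(2,) = 0
  f = 2
  f = 2
  (q (f) (f)) = q(2, 2) = 2
  (p (q (f) (f))) = p(2,) = 0
  (q (p (q (f) (f))) (p (q (f) (f)))) = q(0, 0) = 0
  (p (q (p (q (f) (f))) (p (q (f) (f))))) = p(0,) = 2
  f = 2
  f = 2
  (q (f) (f)) = q(2, 2) = 2
  (p (q (f) (f))) = p(2,) = 0
  f = 2
  f = 2
  (q (f) (f)) = q(2, 2) = 2
  (p (q (f) (f))) = p(2,) = 0
  (q (p (q (f) (f))) (p (q (f) (f)))) = q(0, 0) = 0
  (p (q (p (q (f) (f))) (p (q (f) (f))))) = p(0,) = 2
  (q (p (q (p (q (f) (f))) (p (q (f) (f))))) (p (q (p (q (f) (f))) (p (q (f) (f)))))) = q(2, 2) = 2

value = 2


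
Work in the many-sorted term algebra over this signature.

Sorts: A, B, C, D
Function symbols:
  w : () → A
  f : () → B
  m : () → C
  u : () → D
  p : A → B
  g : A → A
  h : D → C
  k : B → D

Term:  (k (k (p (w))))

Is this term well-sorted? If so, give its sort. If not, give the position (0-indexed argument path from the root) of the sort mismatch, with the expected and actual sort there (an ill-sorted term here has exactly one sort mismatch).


      (w) : A
    (p (w)) : B
  (k (p (w))) : D
(k (k (p (w)))) : ✗ arg 0 at [0] has sort D, expected B

ill-sorted at position [0]: expected B, got D


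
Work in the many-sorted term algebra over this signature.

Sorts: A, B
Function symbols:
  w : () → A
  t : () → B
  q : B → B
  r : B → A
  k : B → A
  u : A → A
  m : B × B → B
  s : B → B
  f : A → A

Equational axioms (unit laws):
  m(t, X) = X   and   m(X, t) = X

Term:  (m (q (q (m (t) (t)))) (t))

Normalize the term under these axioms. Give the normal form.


normal form = (q (q (t)))

1. (m (q (q (m (t) (t)))) (t))  →  (q (q (m (t) (t))))
2. (q (q (m (t) (t))))  →  (q (q (t)))


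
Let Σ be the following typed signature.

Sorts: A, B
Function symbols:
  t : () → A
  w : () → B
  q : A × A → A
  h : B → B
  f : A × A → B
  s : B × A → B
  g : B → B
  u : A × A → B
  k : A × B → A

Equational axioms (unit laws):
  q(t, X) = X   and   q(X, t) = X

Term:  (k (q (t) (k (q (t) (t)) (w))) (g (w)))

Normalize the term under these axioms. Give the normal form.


normal form = (k (k (t) (w)) (g (w)))

1. (k (q (t) (k (q (t) (t)) (w))) (g (w)))  →  (k (k (q (t) (t)) (w)) (g (w)))
2. (k (k (q (t) (t)) (w)) (g (w)))  →  (k (k (t) (w)) (g (w)))


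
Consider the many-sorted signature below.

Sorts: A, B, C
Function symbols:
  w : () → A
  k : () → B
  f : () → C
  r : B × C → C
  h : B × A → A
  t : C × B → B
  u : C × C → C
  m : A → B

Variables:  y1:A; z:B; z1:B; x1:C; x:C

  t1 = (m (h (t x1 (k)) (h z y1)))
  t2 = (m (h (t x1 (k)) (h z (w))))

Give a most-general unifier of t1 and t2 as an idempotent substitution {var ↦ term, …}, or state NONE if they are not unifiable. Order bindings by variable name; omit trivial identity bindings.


{y1 ↦ (w)}


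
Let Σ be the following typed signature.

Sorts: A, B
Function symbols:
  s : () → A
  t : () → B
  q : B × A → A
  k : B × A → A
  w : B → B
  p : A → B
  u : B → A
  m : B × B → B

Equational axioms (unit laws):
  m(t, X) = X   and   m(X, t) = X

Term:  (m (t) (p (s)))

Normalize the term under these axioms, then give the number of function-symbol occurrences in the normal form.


1. (m (t) (p (s)))  →  (p (s))
normal form: (p (s))

size = 2


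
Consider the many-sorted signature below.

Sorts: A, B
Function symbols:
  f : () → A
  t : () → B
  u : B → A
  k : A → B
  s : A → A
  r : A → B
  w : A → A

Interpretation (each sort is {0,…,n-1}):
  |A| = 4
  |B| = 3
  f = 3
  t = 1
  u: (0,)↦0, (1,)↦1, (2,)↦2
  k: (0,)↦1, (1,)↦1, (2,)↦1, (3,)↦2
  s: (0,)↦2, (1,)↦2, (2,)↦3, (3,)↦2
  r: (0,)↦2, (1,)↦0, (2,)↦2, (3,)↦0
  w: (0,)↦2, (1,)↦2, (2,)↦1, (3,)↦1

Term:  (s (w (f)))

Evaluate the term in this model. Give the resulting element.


value = 2

  f = 3
  (w (f)) = w(3,) = 1
  (s (w (f))) = s(1,) = 2


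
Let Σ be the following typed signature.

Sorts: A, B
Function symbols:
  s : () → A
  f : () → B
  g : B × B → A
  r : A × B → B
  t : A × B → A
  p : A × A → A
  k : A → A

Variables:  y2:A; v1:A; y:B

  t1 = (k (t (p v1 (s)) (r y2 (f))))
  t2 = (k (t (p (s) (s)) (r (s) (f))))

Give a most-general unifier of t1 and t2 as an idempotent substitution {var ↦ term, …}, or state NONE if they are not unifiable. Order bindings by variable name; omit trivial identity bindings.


{v1 ↦ (s), y2 ↦ (s)}


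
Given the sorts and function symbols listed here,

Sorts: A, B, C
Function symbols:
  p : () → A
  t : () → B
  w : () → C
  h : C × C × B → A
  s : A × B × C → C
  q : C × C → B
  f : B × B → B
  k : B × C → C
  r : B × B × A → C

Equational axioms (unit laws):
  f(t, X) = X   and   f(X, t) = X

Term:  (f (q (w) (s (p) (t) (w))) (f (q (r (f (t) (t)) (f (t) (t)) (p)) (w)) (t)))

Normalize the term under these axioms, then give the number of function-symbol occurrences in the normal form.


size = 13

1. (f (q (w) (s (p) (t) (w))) (f (q (r (f (t) (t)) (f (t) (t)) (p)) (w)) (t)))  →  (f (q (w) (s (p) (t) (w))) (q (r (f (t) (t)) (f (t) (t)) (p)) (w)))
2. (f (q (w) (s (p) (t) (w))) (q (r (f (t) (t)) (f (t) (t)) (p)) (w)))  →  (f (q (w) (s (p) (t) (w))) (q (r (t) (f (t) (t)) (p)) (w)))
3. (f (q (w) (s (p) (t) (w))) (q (r (t) (f (t) (t)) (p)) (w)))  →  (f (q (w) (s (p) (t) (w))) (q (r (t) (t) (p)) (w)))
normal form: (f (q (w) (s (p) (t) (w))) (q (r (t) (t) (p)) (w)))


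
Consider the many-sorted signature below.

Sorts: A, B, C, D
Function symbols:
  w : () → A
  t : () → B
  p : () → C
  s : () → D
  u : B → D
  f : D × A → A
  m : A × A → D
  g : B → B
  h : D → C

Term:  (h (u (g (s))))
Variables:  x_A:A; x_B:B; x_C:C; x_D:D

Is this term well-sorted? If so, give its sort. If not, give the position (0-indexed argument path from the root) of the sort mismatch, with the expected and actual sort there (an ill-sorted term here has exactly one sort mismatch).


      (s) : D
    (g (s)) : ✗ arg 0 at [0, 0, 0] has sort D, expected B

ill-sorted at position [0, 0, 0]: expected B, got D


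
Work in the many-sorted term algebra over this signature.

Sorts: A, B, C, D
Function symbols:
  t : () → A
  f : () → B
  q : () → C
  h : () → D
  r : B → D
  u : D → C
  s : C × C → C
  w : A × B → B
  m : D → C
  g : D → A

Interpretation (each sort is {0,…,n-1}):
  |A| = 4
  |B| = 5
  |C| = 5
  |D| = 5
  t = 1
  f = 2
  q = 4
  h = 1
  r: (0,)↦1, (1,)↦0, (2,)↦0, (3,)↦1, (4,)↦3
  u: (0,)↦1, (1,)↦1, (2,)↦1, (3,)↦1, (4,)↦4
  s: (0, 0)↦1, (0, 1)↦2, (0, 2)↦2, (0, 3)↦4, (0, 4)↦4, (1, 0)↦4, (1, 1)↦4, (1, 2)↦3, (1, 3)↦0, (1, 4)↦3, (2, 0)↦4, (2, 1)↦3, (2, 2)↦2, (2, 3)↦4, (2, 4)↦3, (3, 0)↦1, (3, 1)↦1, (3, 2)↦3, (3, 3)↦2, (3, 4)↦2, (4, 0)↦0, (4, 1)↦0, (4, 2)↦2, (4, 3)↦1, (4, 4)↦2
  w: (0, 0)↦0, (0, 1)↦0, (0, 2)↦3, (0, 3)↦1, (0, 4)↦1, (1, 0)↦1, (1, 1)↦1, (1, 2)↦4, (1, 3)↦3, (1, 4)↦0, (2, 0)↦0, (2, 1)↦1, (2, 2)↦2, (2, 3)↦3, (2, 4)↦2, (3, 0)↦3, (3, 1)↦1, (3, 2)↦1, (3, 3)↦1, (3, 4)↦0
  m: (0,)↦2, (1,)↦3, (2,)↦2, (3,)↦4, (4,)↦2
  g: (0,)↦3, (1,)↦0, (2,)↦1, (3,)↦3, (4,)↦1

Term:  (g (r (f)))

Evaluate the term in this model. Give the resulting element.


value = 3

  f = 2
  (r (f)) = r(2,) = 0
  (g (r (f))) = g(0,) = 3


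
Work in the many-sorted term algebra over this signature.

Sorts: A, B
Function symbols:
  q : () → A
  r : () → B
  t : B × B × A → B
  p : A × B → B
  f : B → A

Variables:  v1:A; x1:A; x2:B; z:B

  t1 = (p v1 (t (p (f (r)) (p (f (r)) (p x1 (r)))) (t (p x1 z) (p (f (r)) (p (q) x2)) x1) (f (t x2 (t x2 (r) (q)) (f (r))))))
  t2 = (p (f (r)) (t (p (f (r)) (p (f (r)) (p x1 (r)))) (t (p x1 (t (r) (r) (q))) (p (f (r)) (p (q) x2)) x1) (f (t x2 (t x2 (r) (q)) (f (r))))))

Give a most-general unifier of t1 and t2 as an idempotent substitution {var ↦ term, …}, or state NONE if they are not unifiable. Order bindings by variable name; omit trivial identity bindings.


{v1 ↦ (f (r)), z ↦ (t (r) (r) (q))}


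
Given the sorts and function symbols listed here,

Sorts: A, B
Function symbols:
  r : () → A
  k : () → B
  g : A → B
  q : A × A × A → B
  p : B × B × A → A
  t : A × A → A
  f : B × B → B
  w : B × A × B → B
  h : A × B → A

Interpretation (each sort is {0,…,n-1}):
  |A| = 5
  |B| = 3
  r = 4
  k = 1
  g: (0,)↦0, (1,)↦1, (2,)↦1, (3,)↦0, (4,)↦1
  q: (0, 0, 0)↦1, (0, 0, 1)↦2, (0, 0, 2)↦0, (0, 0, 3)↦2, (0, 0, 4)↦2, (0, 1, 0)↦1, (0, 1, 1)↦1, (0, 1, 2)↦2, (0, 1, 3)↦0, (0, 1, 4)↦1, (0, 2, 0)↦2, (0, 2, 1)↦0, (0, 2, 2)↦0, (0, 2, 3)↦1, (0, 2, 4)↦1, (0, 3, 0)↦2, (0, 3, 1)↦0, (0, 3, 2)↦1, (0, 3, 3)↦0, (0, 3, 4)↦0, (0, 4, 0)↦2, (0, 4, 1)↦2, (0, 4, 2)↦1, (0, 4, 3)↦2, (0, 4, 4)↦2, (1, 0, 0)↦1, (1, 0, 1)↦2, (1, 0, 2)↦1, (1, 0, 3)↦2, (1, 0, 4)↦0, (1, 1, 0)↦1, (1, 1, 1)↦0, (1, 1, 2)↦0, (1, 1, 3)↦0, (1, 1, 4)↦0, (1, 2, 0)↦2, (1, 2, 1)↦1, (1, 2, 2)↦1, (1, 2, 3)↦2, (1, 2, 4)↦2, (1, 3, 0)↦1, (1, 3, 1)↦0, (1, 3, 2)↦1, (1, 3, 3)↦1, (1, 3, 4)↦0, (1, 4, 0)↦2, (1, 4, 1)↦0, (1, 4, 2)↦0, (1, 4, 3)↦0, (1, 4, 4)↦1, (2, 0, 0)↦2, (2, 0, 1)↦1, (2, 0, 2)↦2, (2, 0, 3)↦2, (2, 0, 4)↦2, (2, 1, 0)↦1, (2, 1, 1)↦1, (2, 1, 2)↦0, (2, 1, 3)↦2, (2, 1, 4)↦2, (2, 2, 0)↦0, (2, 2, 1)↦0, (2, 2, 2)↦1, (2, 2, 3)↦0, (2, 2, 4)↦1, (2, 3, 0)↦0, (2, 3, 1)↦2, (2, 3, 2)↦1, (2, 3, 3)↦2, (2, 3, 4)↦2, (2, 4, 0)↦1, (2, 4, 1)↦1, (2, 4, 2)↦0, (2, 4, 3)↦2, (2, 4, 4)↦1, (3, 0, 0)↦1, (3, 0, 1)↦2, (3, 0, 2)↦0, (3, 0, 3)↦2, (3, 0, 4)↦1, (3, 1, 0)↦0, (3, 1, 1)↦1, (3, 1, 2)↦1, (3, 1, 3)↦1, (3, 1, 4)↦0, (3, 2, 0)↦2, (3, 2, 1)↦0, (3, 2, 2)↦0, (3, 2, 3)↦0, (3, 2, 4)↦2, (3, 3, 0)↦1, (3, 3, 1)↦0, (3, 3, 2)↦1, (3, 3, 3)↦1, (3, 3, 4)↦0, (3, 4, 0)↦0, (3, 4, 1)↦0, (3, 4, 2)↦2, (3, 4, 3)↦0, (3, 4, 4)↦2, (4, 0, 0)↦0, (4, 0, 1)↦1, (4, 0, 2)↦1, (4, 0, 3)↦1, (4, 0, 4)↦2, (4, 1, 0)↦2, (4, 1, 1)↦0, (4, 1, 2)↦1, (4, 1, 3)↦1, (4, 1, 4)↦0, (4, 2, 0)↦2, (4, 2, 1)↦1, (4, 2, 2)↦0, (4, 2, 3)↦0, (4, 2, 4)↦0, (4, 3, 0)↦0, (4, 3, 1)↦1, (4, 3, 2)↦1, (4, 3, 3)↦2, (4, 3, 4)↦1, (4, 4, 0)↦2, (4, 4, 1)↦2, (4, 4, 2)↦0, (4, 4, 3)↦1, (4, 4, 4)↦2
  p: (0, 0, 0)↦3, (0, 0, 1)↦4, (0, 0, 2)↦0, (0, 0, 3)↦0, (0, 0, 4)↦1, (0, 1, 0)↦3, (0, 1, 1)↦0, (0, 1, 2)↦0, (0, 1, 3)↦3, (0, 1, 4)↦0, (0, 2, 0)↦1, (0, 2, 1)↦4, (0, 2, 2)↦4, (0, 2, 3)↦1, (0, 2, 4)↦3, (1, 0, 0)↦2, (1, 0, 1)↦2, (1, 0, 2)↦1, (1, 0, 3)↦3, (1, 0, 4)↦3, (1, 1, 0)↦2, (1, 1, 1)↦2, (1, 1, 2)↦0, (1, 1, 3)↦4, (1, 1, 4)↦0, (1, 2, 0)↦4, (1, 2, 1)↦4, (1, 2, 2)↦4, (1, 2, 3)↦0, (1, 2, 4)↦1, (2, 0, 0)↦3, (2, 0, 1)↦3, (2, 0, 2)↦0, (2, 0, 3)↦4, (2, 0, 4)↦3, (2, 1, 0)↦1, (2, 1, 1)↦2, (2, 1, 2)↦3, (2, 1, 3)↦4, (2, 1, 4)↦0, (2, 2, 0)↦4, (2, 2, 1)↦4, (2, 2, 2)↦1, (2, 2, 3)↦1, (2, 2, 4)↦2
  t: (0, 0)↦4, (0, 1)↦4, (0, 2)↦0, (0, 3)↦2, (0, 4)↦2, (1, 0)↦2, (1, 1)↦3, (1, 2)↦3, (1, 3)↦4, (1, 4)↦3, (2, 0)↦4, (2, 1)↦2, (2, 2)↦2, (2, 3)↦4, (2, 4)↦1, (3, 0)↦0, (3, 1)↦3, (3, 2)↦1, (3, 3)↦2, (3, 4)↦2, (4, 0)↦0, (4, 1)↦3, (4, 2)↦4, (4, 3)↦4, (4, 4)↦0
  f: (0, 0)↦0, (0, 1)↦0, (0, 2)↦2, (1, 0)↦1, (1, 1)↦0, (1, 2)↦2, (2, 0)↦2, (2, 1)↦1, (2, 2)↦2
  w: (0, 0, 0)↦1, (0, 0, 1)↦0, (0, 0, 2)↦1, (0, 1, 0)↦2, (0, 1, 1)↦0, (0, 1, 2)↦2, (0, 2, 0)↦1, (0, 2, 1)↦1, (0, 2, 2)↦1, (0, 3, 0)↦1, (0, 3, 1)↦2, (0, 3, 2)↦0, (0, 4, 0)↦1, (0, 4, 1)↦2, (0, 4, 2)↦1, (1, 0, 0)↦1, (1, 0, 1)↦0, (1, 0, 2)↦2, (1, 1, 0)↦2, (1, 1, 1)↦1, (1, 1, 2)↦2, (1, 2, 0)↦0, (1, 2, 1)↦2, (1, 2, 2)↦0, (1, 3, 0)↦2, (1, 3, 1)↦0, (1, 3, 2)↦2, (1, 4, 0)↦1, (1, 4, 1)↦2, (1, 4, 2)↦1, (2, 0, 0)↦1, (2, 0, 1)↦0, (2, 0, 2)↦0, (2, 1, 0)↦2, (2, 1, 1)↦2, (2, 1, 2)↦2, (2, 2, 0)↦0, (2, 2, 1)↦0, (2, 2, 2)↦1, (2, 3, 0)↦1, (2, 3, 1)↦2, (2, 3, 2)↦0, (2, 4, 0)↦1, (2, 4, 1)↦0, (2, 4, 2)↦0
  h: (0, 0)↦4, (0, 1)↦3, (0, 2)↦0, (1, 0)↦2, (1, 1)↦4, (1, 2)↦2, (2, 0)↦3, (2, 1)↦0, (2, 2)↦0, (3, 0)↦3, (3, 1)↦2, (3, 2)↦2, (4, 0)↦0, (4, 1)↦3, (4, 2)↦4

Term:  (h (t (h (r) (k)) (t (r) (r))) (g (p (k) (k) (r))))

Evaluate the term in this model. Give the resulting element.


  r = 4
  k = 1
  (h (r) (k)) = h(4, 1) = 3
  r = 4
  r = 4
  (t (r) (r)) = t(4, 4) = 0
  (t (h (r) (k)) (t (r) (r))) = t(3, 0) = 0
  k = 1
  k = 1
  r = 4
  (p (k) (k) (r)) = p(1, 1, 4) = 0
  (g (p (k) (k) (r))) = g(0,) = 0
  (h (t (h (r) (k)) (t (r) (r))) (g (p (k) (k) (r)))) = h(0, 0) = 4

value = 4


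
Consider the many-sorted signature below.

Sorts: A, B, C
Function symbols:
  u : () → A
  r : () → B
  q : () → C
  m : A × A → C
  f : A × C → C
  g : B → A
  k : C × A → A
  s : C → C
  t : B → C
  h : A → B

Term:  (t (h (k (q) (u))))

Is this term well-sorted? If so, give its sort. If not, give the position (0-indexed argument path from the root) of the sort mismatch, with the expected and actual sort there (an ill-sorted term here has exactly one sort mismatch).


well-sorted; sort = C

      (q) : C
      (u) : A
    (k (q) (u)) : A
  (h (k (q) (u))) : B
(t (h (k (q) (u)))) : C


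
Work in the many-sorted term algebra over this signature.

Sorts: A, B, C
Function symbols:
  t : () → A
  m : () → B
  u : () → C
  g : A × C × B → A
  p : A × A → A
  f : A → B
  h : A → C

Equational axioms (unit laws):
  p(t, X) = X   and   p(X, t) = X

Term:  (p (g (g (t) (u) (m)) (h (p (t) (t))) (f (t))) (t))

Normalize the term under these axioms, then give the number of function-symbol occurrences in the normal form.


1. (p (g (g (t) (u) (m)) (h (p (t) (t))) (f (t))) (t))  →  (g (g (t) (u) (m)) (h (p (t) (t))) (f (t)))
2. (g (g (t) (u) (m)) (h (p (t) (t))) (f (t)))  →  (g (g (t) (u) (m)) (h (t)) (f (t)))
normal form: (g (g (t) (u) (m)) (h (t)) (f (t)))

size = 9


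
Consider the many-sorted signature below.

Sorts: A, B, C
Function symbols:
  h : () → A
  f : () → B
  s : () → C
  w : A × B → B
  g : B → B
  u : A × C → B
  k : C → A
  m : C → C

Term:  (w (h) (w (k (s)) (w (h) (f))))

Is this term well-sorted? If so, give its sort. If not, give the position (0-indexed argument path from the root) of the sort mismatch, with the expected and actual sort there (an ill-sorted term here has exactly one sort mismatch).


  (h) : A
      (s) : C
    (k (s)) : A
      (h) : A
      (f) : B
    (w (h) (f)) : B
  (w (k (s)) (w (h) (f))) : B
(w (h) (w (k (s)) (w (h) (f)))) : B

well-sorted; sort = B


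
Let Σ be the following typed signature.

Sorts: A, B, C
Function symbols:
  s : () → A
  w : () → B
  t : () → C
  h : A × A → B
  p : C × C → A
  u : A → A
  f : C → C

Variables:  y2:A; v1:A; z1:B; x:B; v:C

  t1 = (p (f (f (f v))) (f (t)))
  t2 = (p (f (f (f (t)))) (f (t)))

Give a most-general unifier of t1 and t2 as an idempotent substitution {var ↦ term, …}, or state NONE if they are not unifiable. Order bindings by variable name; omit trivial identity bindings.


{v ↦ (t)}


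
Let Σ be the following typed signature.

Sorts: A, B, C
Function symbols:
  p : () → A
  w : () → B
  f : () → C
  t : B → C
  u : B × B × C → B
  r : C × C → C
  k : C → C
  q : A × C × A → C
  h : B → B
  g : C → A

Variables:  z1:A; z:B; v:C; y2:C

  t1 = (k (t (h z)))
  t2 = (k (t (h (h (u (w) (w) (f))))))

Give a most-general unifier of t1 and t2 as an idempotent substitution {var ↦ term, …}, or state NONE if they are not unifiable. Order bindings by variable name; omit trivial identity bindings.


{z ↦ (h (u (w) (w) (f)))}


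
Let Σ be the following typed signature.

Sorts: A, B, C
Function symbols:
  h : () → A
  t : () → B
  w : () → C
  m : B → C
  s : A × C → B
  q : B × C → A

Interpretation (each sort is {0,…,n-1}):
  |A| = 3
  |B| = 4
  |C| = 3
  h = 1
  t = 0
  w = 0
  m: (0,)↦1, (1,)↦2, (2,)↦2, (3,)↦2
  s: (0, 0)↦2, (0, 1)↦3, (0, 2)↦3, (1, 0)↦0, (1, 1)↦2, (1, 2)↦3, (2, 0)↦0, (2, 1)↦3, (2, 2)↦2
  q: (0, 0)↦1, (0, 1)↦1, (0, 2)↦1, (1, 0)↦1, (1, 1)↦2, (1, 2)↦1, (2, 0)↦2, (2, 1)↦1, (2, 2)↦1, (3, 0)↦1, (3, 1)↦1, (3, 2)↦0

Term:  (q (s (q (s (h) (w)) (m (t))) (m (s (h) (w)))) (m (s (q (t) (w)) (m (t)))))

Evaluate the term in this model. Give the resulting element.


value = 1

  h = 1
  w = 0
  (s (h) (w)) = s(1, 0) = 0
  t = 0
  (m (t)) = m(0,) = 1
  (q (s (h) (w)) (m (t))) = q(0, 1) = 1
  h = 1
  w = 0
  (s (h) (w)) = s(1, 0) = 0
  (m (s (h) (w))) = m(0,) = 1
  (s (q (s (h) (w)) (m (t))) (m (s (h) (w)))) = s(1, 1) = 2
  t = 0
  w = 0
  (q (t) (w)) = q(0, 0) = 1
  t = 0
  (m (t)) = m(0,) = 1
  (s (q (t) (w)) (m (t))) = s(1, 1) = 2
  (m (s (q (t) (w)) (m (t)))) = m(2,) = 2
  (q (s (q (s (h) (w)) (m (t))) (m (s (h) (w)))) (m (s (q (t) (w)) (m (t))))) = q(2, 2) = 1


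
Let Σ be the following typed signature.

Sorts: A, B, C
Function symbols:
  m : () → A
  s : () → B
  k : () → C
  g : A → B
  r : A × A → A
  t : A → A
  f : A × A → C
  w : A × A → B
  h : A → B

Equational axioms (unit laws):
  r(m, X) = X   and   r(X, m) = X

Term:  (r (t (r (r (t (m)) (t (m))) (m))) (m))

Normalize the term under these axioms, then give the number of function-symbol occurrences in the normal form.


1. (r (t (r (r (t (m)) (t (m))) (m))) (m))  →  (t (r (r (t (m)) (t (m))) (m)))
2. (t (r (r (t (m)) (t (m))) (m)))  →  (t (r (t (m)) (t (m))))
normal form: (t (r (t (m)) (t (m))))

size = 6


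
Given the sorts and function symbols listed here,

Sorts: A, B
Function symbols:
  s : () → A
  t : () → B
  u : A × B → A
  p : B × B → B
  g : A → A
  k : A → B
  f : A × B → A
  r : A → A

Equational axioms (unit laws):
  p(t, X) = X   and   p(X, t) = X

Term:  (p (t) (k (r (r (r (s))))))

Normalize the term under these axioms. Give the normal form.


1. (p (t) (k (r (r (r (s))))))  →  (k (r (r (r (s)))))

normal form = (k (r (r (r (s)))))


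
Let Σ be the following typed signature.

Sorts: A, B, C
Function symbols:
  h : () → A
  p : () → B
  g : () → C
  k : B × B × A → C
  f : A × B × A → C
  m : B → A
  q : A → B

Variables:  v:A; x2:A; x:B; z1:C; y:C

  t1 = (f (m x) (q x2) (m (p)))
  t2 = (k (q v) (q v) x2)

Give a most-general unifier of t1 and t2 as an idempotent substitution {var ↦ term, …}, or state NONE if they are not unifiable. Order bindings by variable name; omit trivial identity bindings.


head clash or occurs-check failure — not unifiable

NONE (not unifiable)


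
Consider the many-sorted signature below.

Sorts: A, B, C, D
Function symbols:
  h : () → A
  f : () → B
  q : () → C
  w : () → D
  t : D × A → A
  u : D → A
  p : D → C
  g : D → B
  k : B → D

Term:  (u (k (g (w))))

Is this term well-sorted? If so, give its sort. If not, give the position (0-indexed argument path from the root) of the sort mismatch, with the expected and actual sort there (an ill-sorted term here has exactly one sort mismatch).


      (w) : D
    (g (w)) : B
  (k (g (w))) : D
(u (k (g (w)))) : A

well-sorted; sort = A


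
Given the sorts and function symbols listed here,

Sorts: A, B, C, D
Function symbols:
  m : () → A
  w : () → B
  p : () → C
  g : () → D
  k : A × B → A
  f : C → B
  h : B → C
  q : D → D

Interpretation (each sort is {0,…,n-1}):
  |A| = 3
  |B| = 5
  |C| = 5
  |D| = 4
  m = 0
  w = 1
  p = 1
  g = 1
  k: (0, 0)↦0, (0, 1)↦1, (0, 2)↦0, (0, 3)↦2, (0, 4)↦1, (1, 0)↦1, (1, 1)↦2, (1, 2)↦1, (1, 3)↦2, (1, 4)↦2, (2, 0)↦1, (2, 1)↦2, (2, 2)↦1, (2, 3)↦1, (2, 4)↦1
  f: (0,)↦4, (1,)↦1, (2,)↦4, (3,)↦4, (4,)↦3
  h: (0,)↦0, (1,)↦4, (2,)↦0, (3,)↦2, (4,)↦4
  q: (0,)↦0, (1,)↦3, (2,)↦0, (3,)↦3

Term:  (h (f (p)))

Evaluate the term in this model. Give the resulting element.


  p = 1
  (f (p)) = f(1,) = 1
  (h (f (p))) = h(1,) = 4

value = 4


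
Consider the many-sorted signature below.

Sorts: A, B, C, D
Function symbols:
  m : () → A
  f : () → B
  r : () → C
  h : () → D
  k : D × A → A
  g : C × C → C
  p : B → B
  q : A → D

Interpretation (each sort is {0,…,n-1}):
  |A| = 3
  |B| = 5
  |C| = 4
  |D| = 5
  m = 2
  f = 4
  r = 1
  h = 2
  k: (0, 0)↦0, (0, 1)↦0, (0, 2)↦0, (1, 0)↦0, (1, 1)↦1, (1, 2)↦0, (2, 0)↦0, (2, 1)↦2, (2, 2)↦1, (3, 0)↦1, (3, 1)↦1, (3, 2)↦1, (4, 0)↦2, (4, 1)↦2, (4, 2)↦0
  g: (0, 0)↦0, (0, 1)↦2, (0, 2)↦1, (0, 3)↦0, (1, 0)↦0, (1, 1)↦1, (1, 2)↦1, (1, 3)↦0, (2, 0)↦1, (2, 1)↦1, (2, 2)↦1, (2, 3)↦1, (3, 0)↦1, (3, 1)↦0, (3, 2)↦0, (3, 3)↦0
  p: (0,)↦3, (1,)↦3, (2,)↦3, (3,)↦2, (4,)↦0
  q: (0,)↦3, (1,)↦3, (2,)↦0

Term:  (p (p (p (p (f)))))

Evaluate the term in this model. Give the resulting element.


value = 3

  f = 4
  (p (f)) = p(4,) = 0
  (p (p (f))) = p(0,) = 3
  (p (p (p (f)))) = p(3,) = 2
  (p (p (p (p (f))))) = p(2,) = 3


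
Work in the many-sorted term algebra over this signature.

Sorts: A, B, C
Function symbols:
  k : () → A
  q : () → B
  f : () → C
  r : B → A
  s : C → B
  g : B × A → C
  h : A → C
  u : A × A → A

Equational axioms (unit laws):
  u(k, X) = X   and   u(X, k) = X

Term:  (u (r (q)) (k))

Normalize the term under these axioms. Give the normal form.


normal form = (r (q))

1. (u (r (q)) (k))  →  (r (q))


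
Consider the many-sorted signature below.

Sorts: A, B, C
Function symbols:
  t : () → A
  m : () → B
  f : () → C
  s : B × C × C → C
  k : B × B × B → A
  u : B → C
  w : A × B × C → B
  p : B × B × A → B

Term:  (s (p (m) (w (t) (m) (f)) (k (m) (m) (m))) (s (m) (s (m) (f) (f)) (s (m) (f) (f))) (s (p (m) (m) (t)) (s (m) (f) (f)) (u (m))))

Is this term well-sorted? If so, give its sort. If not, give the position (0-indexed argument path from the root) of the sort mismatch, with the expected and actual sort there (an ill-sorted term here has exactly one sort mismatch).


    (m) : B
      (t) : A
      (m) : B
      (f) : C
    (w (t) (m) (f)) : B
      (m) : B
      (m) : B
      (m) : B
    (k (m) (m) (m)) : A
  (p (m) (w (t) (m) (f)) (k (m) (m) (m))) : B
    (m) : B
      (m) : B
      (f) : C
      (f) : C
    (s (m) (f) (f)) : C
      (m) : B
      (f) : C
      (f) : C
    (s (m) (f) (f)) : C
  (s (m) (s (m) (f) (f)) (s (m) (f) (f))) : C
      (m) : B
      (m) : B
      (t) : A
    (p (m) (m) (t)) : B
      (m) : B
      (f) : C
      (f) : C
    (s (m) (f) (f)) : C
      (m) : B
    (u (m)) : C
  (s (p (m) (m) (t)) (s (m) (f) (f)) (u (m))) : C
(s (p (m) (w (t) (m) (f)) (k (m) (m) (m))) (s (m) (s (m) (f) (f)) (s (m) (f) (f))) (s (p (m) (m) (t)) (s (m) (f) (f)) (u (m)))) : C

well-sorted; sort = C


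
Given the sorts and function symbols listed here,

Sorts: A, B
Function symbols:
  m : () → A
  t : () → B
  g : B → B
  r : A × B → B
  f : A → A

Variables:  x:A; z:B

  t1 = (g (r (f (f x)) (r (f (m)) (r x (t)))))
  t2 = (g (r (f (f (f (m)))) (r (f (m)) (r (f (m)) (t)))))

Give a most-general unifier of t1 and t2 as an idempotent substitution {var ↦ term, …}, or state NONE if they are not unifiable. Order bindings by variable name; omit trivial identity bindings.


{x ↦ (f (m))}


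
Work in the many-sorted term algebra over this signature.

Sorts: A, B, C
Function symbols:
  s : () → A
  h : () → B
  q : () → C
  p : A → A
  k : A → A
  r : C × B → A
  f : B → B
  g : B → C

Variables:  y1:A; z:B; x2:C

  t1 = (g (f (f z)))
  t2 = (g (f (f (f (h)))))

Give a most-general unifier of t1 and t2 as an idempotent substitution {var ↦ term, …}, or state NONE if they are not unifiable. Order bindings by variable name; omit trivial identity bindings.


{z ↦ (f (h))}


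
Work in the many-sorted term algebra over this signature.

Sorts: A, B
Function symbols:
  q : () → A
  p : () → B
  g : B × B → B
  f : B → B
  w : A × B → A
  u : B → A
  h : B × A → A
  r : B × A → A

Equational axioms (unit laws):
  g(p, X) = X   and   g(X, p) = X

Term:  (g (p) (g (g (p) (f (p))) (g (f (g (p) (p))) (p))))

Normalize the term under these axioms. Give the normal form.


normal form = (g (f (p)) (f (p)))

1. (g (p) (g (g (p) (f (p))) (g (f (g (p) (p))) (p))))  →  (g (g (p) (f (p))) (g (f (g (p) (p))) (p)))
2. (g (g (p) (f (p))) (g (f (g (p) (p))) (p)))  →  (g (f (p)) (g (f (g (p) (p))) (p)))
3. (g (f (p)) (g (f (g (p) (p))) (p)))  →  (g (f (p)) (f (g (p) (p))))
4. (g (f (p)) (f (g (p) (p))))  →  (g (f (p)) (f (p)))


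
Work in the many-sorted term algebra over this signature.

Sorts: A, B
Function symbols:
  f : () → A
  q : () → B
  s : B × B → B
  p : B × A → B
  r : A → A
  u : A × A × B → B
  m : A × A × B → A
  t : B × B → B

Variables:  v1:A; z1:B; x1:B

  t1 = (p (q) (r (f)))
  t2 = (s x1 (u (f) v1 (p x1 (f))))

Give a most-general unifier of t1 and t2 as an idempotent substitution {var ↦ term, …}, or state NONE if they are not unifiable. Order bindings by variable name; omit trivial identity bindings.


NONE (not unifiable)

head clash or occurs-check failure — not unifiable
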